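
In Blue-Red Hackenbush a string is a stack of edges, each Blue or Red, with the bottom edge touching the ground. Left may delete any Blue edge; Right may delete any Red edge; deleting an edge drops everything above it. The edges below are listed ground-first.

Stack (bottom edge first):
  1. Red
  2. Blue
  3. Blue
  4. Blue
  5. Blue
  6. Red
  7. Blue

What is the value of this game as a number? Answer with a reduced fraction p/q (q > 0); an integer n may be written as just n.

-5/64

edge 1 of 7 (Red): { · | 0 } ⇒ -1
edge 2 of 7 (Blue): { -1 | 0 } ⇒ -1/2
edge 3 of 7 (Blue): { -1 -1/2 | 0 } ⇒ -1/4
edge 4 of 7 (Blue): { -1 -1/2 -1/4 | 0 } ⇒ -1/8
edge 5 of 7 (Blue): { -1 -1/2 -1/4 -1/8 | 0 } ⇒ -1/16
edge 6 of 7 (Red): { -1 -1/2 -1/4 -1/8 | -1/16 0 } ⇒ -3/32
edge 7 of 7 (Blue): { -1 -1/2 -1/4 -1/8 -3/32 | -1/16 0 } ⇒ -5/64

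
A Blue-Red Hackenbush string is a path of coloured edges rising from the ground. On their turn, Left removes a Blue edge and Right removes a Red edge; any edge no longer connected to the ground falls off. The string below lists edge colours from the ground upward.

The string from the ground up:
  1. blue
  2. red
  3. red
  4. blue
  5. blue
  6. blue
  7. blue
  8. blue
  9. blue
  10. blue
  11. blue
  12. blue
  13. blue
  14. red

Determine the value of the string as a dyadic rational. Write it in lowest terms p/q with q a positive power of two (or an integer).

Recurse on prefixes of the 14-edge string blue red red blue blue blue blue blue blue blue blue blue blue red:
b: Left { 0 }, Right { none } = simplest 1
br: Left { 0 }, Right { 1 } = simplest 1/2
brr: Left { 0 }, Right { 1/2; 1 } = simplest 1/4
brrb: Left { 0; 1/4 }, Right { 1/2; 1 } = simplest 3/8
brrbb: Left { 0; 1/4; 3/8 }, Right { 1/2; 1 } = simplest 7/16
brrbbb: Left { 0; 1/4; 3/8; 7/16 }, Right { 1/2; 1 } = simplest 15/32
brrbbbb: Left { 0; 1/4; 3/8; 7/16; 15/32 }, Right { 1/2; 1 } = simplest 31/64
brrbbbbb: Left { 0; 1/4; 3/8; 7/16; 15/32; 31/64 }, Right { 1/2; 1 } = simplest 63/128
brrbbbbbb: Left { 0; 1/4; 3/8; 7/16; 15/32; 31/64; 63/128 }, Right { 1/2; 1 } = simplest 127/256
brrbbbbbbb: Left { 0; 1/4; 3/8; 7/16; 15/32; 31/64; 63/128; 127/256 }, Right { 1/2; 1 } = simplest 255/512
brrbbbbbbbb: Left { 0; 1/4; 3/8; 7/16; 15/32; 31/64; 63/128; 127/256; 255/512 }, Right { 1/2; 1 } = simplest 511/1024
brrbbbbbbbbb: Left { 0; 1/4; 3/8; 7/16; 15/32; 31/64; 63/128; 127/256; 255/512; 511/1024 }, Right { 1/2; 1 } = simplest 1023/2048
brrbbbbbbbbbb: Left { 0; 1/4; 3/8; 7/16; 15/32; 31/64; 63/128; 127/256; 255/512; 511/1024; 1023/2048 }, Right { 1/2; 1 } = simplest 2047/4096
brrbbbbbbbbbbr: Left { 0; 1/4; 3/8; 7/16; 15/32; 31/64; 63/128; 127/256; 255/512; 511/1024; 1023/2048 }, Right { 2047/4096; 1/2; 1 } = simplest 4093/8192

4093/8192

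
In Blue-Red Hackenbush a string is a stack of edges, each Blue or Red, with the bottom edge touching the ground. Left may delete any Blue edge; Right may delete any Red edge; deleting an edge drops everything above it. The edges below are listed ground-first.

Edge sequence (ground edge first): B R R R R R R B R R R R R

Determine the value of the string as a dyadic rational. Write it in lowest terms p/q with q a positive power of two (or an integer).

65/4096

Build G(s[:k]) for k = 1..13, string s = B R R R R R R B R R R R R.
1 of 13 · B · max L 0 · min R +∞ => 1
2 of 13 · BR · max L 0 · min R 1 => 1/2
3 of 13 · BRR · max L 0 · min R 1/2 => 1/4
4 of 13 · BRRR · max L 0 · min R 1/4 => 1/8
5 of 13 · BRRRR · max L 0 · min R 1/8 => 1/16
6 of 13 · BRRRRR · max L 0 · min R 1/16 => 1/32
7 of 13 · BRRRRRR · max L 0 · min R 1/32 => 1/64
8 of 13 · BRRRRRRB · max L 1/64 · min R 1/32 => 3/128
9 of 13 · BRRRRRRBR · max L 1/64 · min R 3/128 => 5/256
10 of 13 · BRRRRRRBRR · max L 1/64 · min R 5/256 => 9/512
11 of 13 · BRRRRRRBRRR · max L 1/64 · min R 9/512 => 17/1024
12 of 13 · BRRRRRRBRRRR · max L 1/64 · min R 17/1024 => 33/2048
13 of 13 · BRRRRRRBRRRRR · max L 1/64 · min R 33/2048 => 65/4096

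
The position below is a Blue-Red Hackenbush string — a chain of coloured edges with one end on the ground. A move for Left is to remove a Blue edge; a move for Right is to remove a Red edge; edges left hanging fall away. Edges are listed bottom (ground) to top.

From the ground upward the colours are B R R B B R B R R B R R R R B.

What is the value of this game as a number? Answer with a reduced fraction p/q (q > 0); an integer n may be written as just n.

Recurse on prefixes of the 15-edge string B R R B B R B R R B R R R R B:
g_1 [B]  L=[0]  R=[·]  so 1
g_2 [BR]  L=[0]  R=[1]  so 1/2
g_3 [BRR]  L=[0]  R=[1/2, 1]  so 1/4
g_4 [BRRB]  L=[0, 1/4]  R=[1/2, 1]  so 3/8
g_5 [BRRBB]  L=[0, 1/4, 3/8]  R=[1/2, 1]  so 7/16
g_6 [BRRBBR]  L=[0, 1/4, 3/8]  R=[7/16, 1/2, 1]  so 13/32
g_7 [BRRBBRB]  L=[0, 1/4, 3/8, 13/32]  R=[7/16, 1/2, 1]  so 27/64
g_8 [BRRBBRBR]  L=[0, 1/4, 3/8, 13/32]  R=[27/64, 7/16, 1/2, 1]  so 53/128
g_9 [BRRBBRBRR]  L=[0, 1/4, 3/8, 13/32]  R=[53/128, 27/64, 7/16, 1/2, 1]  so 105/256
g_10 [BRRBBRBRRB]  L=[0, 1/4, 3/8, 13/32, 105/256]  R=[53/128, 27/64, 7/16, 1/2, 1]  so 211/512
g_11 [BRRBBRBRRBR]  L=[0, 1/4, 3/8, 13/32, 105/256]  R=[211/512, 53/128, 27/64, 7/16, 1/2, 1]  so 421/1024
g_12 [BRRBBRBRRBRR]  L=[0, 1/4, 3/8, 13/32, 105/256]  R=[421/1024, 211/512, 53/128, 27/64, 7/16, 1/2, 1]  so 841/2048
g_13 [BRRBBRBRRBRRR]  L=[0, 1/4, 3/8, 13/32, 105/256]  R=[841/2048, 421/1024, 211/512, 53/128, 27/64, 7/16, 1/2, 1]  so 1681/4096
g_14 [BRRBBRBRRBRRRR]  L=[0, 1/4, 3/8, 13/32, 105/256]  R=[1681/4096, 841/2048, 421/1024, 211/512, 53/128, 27/64, 7/16, 1/2, 1]  so 3361/8192
g_15 [BRRBBRBRRBRRRRB]  L=[0, 1/4, 3/8, 13/32, 105/256, 3361/8192]  R=[1681/4096, 841/2048, 421/1024, 211/512, 53/128, 27/64, 7/16, 1/2, 1]  so 6723/16384

6723/16384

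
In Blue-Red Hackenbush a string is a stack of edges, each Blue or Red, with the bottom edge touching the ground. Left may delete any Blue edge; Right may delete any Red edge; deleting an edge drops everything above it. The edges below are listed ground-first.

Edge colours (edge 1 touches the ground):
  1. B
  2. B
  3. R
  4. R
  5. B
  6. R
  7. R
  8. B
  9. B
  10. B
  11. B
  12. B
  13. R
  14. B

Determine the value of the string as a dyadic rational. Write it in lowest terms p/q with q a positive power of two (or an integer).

5371/4096

Build G(s[:k]) for k = 1..14, string s = B B R R B R R B B B B B R B.
step 1: add B to get B; options L={ 0 } R={ (no moves) } → 1
step 2: add B to get BB; options L={ 0,1 } R={ (no moves) } → 2
step 3: add R to get BBR; options L={ 0,1 } R={ 2 } → 3/2
step 4: add R to get BBRR; options L={ 0,1 } R={ 3/2,2 } → 5/4
step 5: add B to get BBRRB; options L={ 0,1,5/4 } R={ 3/2,2 } → 11/8
step 6: add R to get BBRRBR; options L={ 0,1,5/4 } R={ 11/8,3/2,2 } → 21/16
step 7: add R to get BBRRBRR; options L={ 0,1,5/4 } R={ 21/16,11/8,3/2,2 } → 41/32
step 8: add B to get BBRRBRRB; options L={ 0,1,5/4,41/32 } R={ 21/16,11/8,3/2,2 } → 83/64
step 9: add B to get BBRRBRRBB; options L={ 0,1,5/4,41/32,83/64 } R={ 21/16,11/8,3/2,2 } → 167/128
step 10: add B to get BBRRBRRBBB; options L={ 0,1,5/4,41/32,83/64,167/128 } R={ 21/16,11/8,3/2,2 } → 335/256
step 11: add B to get BBRRBRRBBBB; options L={ 0,1,5/4,41/32,83/64,167/128,335/256 } R={ 21/16,11/8,3/2,2 } → 671/512
step 12: add B to get BBRRBRRBBBBB; options L={ 0,1,5/4,41/32,83/64,167/128,335/256,671/512 } R={ 21/16,11/8,3/2,2 } → 1343/1024
step 13: add R to get BBRRBRRBBBBBR; options L={ 0,1,5/4,41/32,83/64,167/128,335/256,671/512 } R={ 1343/1024,21/16,11/8,3/2,2 } → 2685/2048
step 14: add B to get BBRRBRRBBBBBRB; options L={ 0,1,5/4,41/32,83/64,167/128,335/256,671/512,2685/2048 } R={ 1343/1024,21/16,11/8,3/2,2 } → 5371/4096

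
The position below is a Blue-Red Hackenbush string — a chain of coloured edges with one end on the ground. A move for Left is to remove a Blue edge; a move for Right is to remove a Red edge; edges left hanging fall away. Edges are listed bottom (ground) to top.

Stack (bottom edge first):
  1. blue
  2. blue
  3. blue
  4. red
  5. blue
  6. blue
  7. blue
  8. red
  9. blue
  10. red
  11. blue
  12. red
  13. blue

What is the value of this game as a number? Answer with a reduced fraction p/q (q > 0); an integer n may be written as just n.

2987/1024

step 1: add blue to get b; options L={ 0 } R={ ∅ } — 1
step 2: add blue to get bb; options L={ 0,1 } R={ ∅ } — 2
step 3: add blue to get bbb; options L={ 0,1,2 } R={ ∅ } — 3
step 4: add red to get bbbr; options L={ 0,1,2 } R={ 3 } — 5/2
step 5: add blue to get bbbrb; options L={ 0,1,2,5/2 } R={ 3 } — 11/4
step 6: add blue to get bbbrbb; options L={ 0,1,2,5/2,11/4 } R={ 3 } — 23/8
step 7: add blue to get bbbrbbb; options L={ 0,1,2,5/2,11/4,23/8 } R={ 3 } — 47/16
step 8: add red to get bbbrbbbr; options L={ 0,1,2,5/2,11/4,23/8 } R={ 47/16,3 } — 93/32
step 9: add blue to get bbbrbbbrb; options L={ 0,1,2,5/2,11/4,23/8,93/32 } R={ 47/16,3 } — 187/64
step 10: add red to get bbbrbbbrbr; options L={ 0,1,2,5/2,11/4,23/8,93/32 } R={ 187/64,47/16,3 } — 373/128
step 11: add blue to get bbbrbbbrbrb; options L={ 0,1,2,5/2,11/4,23/8,93/32,373/128 } R={ 187/64,47/16,3 } — 747/256
step 12: add red to get bbbrbbbrbrbr; options L={ 0,1,2,5/2,11/4,23/8,93/32,373/128 } R={ 747/256,187/64,47/16,3 } — 1493/512
step 13: add blue to get bbbrbbbrbrbrb; options L={ 0,1,2,5/2,11/4,23/8,93/32,373/128,1493/512 } R={ 747/256,187/64,47/16,3 } — 2987/1024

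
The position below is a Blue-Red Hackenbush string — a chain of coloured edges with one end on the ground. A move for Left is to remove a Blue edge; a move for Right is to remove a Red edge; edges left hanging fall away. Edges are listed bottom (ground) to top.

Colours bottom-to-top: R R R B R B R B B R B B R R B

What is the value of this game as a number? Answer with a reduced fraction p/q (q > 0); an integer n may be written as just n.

g(R) = { — | 0 } — -1
g(RR) = { — | -1, 0 } — -2
g(RRR) = { — | -2, -1, 0 } — -3
g(RRRB) = { -3 | -2, -1, 0 } — -5/2
g(RRRBR) = { -3 | -5/2, -2, -1, 0 } — -11/4
g(RRRBRB) = { -3, -11/4 | -5/2, -2, -1, 0 } — -21/8
g(RRRBRBR) = { -3, -11/4 | -21/8, -5/2, -2, -1, 0 } — -43/16
g(RRRBRBRB) = { -3, -11/4, -43/16 | -21/8, -5/2, -2, -1, 0 } — -85/32
g(RRRBRBRBB) = { -3, -11/4, -43/16, -85/32 | -21/8, -5/2, -2, -1, 0 } — -169/64
g(RRRBRBRBBR) = { -3, -11/4, -43/16, -85/32 | -169/64, -21/8, -5/2, -2, -1, 0 } — -339/128
g(RRRBRBRBBRB) = { -3, -11/4, -43/16, -85/32, -339/128 | -169/64, -21/8, -5/2, -2, -1, 0 } — -677/256
g(RRRBRBRBBRBB) = { -3, -11/4, -43/16, -85/32, -339/128, -677/256 | -169/64, -21/8, -5/2, -2, -1, 0 } — -1353/512
g(RRRBRBRBBRBBR) = { -3, -11/4, -43/16, -85/32, -339/128, -677/256 | -1353/512, -169/64, -21/8, -5/2, -2, -1, 0 } — -2707/1024
g(RRRBRBRBBRBBRR) = { -3, -11/4, -43/16, -85/32, -339/128, -677/256 | -2707/1024, -1353/512, -169/64, -21/8, -5/2, -2, -1, 0 } — -5415/2048
g(RRRBRBRBBRBBRRB) = { -3, -11/4, -43/16, -85/32, -339/128, -677/256, -5415/2048 | -2707/1024, -1353/512, -169/64, -21/8, -5/2, -2, -1, 0 } — -10829/4096

-10829/4096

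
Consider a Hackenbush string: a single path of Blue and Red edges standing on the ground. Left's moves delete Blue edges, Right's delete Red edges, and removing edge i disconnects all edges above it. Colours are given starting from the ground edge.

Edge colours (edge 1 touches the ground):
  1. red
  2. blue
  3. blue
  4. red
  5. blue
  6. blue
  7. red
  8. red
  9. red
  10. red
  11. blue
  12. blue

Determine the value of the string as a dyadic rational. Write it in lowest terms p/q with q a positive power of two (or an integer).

-633/2048

Recurse on prefixes of the 12-edge string red blue blue red blue blue red red red red blue blue:
1 of 12 · r · max L −∞ · min R 0 ⇒ -1
2 of 12 · rb · max L -1 · min R 0 ⇒ -1/2
3 of 12 · rbb · max L -1/2 · min R 0 ⇒ -1/4
4 of 12 · rbbr · max L -1/2 · min R -1/4 ⇒ -3/8
5 of 12 · rbbrb · max L -3/8 · min R -1/4 ⇒ -5/16
6 of 12 · rbbrbb · max L -5/16 · min R -1/4 ⇒ -9/32
7 of 12 · rbbrbbr · max L -5/16 · min R -9/32 ⇒ -19/64
8 of 12 · rbbrbbrr · max L -5/16 · min R -19/64 ⇒ -39/128
9 of 12 · rbbrbbrrr · max L -5/16 · min R -39/128 ⇒ -79/256
10 of 12 · rbbrbbrrrr · max L -5/16 · min R -79/256 ⇒ -159/512
11 of 12 · rbbrbbrrrrb · max L -159/512 · min R -79/256 ⇒ -317/1024
12 of 12 · rbbrbbrrrrbb · max L -317/1024 · min R -79/256 ⇒ -633/2048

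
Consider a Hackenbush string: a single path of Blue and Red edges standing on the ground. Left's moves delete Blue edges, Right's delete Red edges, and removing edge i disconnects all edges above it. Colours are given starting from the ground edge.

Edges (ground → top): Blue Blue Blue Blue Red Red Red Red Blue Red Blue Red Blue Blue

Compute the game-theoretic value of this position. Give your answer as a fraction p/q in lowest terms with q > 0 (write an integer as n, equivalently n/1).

Recurse on prefixes of the 14-edge string Blue Blue Blue Blue Red Red Red Red Blue Red Blue Red Blue Blue:
step 1: add Blue to get B; options L={ 0 } R={ · } — 1
step 2: add Blue to get BB; options L={ 0,1 } R={ · } — 2
step 3: add Blue to get BBB; options L={ 0,1,2 } R={ · } — 3
step 4: add Blue to get BBBB; options L={ 0,1,2,3 } R={ · } — 4
step 5: add Red to get BBBBR; options L={ 0,1,2,3 } R={ 4 } — 7/2
step 6: add Red to get BBBBRR; options L={ 0,1,2,3 } R={ 7/2,4 } — 13/4
step 7: add Red to get BBBBRRR; options L={ 0,1,2,3 } R={ 13/4,7/2,4 } — 25/8
step 8: add Red to get BBBBRRRR; options L={ 0,1,2,3 } R={ 25/8,13/4,7/2,4 } — 49/16
step 9: add Blue to get BBBBRRRRB; options L={ 0,1,2,3,49/16 } R={ 25/8,13/4,7/2,4 } — 99/32
step 10: add Red to get BBBBRRRRBR; options L={ 0,1,2,3,49/16 } R={ 99/32,25/8,13/4,7/2,4 } — 197/64
step 11: add Blue to get BBBBRRRRBRB; options L={ 0,1,2,3,49/16,197/64 } R={ 99/32,25/8,13/4,7/2,4 } — 395/128
step 12: add Red to get BBBBRRRRBRBR; options L={ 0,1,2,3,49/16,197/64 } R={ 395/128,99/32,25/8,13/4,7/2,4 } — 789/256
step 13: add Blue to get BBBBRRRRBRBRB; options L={ 0,1,2,3,49/16,197/64,789/256 } R={ 395/128,99/32,25/8,13/4,7/2,4 } — 1579/512
step 14: add Blue to get BBBBRRRRBRBRBB; options L={ 0,1,2,3,49/16,197/64,789/256,1579/512 } R={ 395/128,99/32,25/8,13/4,7/2,4 } — 3159/1024

3159/1024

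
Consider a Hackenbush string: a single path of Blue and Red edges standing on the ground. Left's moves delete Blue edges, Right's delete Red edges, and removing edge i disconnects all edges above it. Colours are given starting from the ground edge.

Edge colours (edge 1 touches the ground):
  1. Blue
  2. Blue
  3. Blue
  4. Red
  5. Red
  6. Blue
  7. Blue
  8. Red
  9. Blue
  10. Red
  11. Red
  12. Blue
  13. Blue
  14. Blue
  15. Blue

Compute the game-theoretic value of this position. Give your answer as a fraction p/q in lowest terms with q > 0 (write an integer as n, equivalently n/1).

9887/4096

Build val(s[:k]) for k = 1..15, string s = Blue Blue Blue Red Red Blue Blue Red Blue Red Red Blue Blue Blue Blue.
val_1 [B]  L=[0]  R=[∅]  → 1
val_2 [BB]  L=[0,1]  R=[∅]  → 2
val_3 [BBB]  L=[0,1,2]  R=[∅]  → 3
val_4 [BBBR]  L=[0,1,2]  R=[3]  → 5/2
val_5 [BBBRR]  L=[0,1,2]  R=[5/2,3]  → 9/4
val_6 [BBBRRB]  L=[0,1,2,9/4]  R=[5/2,3]  → 19/8
val_7 [BBBRRBB]  L=[0,1,2,9/4,19/8]  R=[5/2,3]  → 39/16
val_8 [BBBRRBBR]  L=[0,1,2,9/4,19/8]  R=[39/16,5/2,3]  → 77/32
val_9 [BBBRRBBRB]  L=[0,1,2,9/4,19/8,77/32]  R=[39/16,5/2,3]  → 155/64
val_10 [BBBRRBBRBR]  L=[0,1,2,9/4,19/8,77/32]  R=[155/64,39/16,5/2,3]  → 309/128
val_11 [BBBRRBBRBRR]  L=[0,1,2,9/4,19/8,77/32]  R=[309/128,155/64,39/16,5/2,3]  → 617/256
val_12 [BBBRRBBRBRRB]  L=[0,1,2,9/4,19/8,77/32,617/256]  R=[309/128,155/64,39/16,5/2,3]  → 1235/512
val_13 [BBBRRBBRBRRBB]  L=[0,1,2,9/4,19/8,77/32,617/256,1235/512]  R=[309/128,155/64,39/16,5/2,3]  → 2471/1024
val_14 [BBBRRBBRBRRBBB]  L=[0,1,2,9/4,19/8,77/32,617/256,1235/512,2471/1024]  R=[309/128,155/64,39/16,5/2,3]  → 4943/2048
val_15 [BBBRRBBRBRRBBBB]  L=[0,1,2,9/4,19/8,77/32,617/256,1235/512,2471/1024,4943/2048]  R=[309/128,155/64,39/16,5/2,3]  → 9887/4096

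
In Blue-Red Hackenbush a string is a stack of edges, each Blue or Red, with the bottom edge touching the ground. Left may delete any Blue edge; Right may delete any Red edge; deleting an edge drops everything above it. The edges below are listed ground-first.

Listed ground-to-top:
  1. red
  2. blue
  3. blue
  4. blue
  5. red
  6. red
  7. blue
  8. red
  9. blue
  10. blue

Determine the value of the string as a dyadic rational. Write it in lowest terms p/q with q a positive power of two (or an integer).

-105/512

Recurse on prefixes of the 10-edge string red blue blue blue red red blue red blue blue:
step 1: add red to get r; options L={ ∅ } R={ 0 } gives -1
step 2: add blue to get rb; options L={ -1 } R={ 0 } gives -1/2
step 3: add blue to get rbb; options L={ -1, -1/2 } R={ 0 } gives -1/4
step 4: add blue to get rbbb; options L={ -1, -1/2, -1/4 } R={ 0 } gives -1/8
step 5: add red to get rbbbr; options L={ -1, -1/2, -1/4 } R={ -1/8, 0 } gives -3/16
step 6: add red to get rbbbrr; options L={ -1, -1/2, -1/4 } R={ -3/16, -1/8, 0 } gives -7/32
step 7: add blue to get rbbbrrb; options L={ -1, -1/2, -1/4, -7/32 } R={ -3/16, -1/8, 0 } gives -13/64
step 8: add red to get rbbbrrbr; options L={ -1, -1/2, -1/4, -7/32 } R={ -13/64, -3/16, -1/8, 0 } gives -27/128
step 9: add blue to get rbbbrrbrb; options L={ -1, -1/2, -1/4, -7/32, -27/128 } R={ -13/64, -3/16, -1/8, 0 } gives -53/256
step 10: add blue to get rbbbrrbrbb; options L={ -1, -1/2, -1/4, -7/32, -27/128, -53/256 } R={ -13/64, -3/16, -1/8, 0 } gives -105/512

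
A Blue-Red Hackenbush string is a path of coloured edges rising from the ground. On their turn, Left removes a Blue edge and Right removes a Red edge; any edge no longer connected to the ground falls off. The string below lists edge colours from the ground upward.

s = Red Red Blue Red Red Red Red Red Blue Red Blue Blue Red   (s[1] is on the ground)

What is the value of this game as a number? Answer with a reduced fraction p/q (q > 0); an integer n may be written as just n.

g(R) = {  | 0 } so -1
g(RR) = {  | -1,0 } so -2
g(RRB) = { -2 | -1,0 } so -3/2
g(RRBR) = { -2 | -3/2,-1,0 } so -7/4
g(RRBRR) = { -2 | -7/4,-3/2,-1,0 } so -15/8
g(RRBRRR) = { -2 | -15/8,-7/4,-3/2,-1,0 } so -31/16
g(RRBRRRR) = { -2 | -31/16,-15/8,-7/4,-3/2,-1,0 } so -63/32
g(RRBRRRRR) = { -2 | -63/32,-31/16,-15/8,-7/4,-3/2,-1,0 } so -127/64
g(RRBRRRRRB) = { -2,-127/64 | -63/32,-31/16,-15/8,-7/4,-3/2,-1,0 } so -253/128
g(RRBRRRRRBR) = { -2,-127/64 | -253/128,-63/32,-31/16,-15/8,-7/4,-3/2,-1,0 } so -507/256
g(RRBRRRRRBRB) = { -2,-127/64,-507/256 | -253/128,-63/32,-31/16,-15/8,-7/4,-3/2,-1,0 } so -1013/512
g(RRBRRRRRBRBB) = { -2,-127/64,-507/256,-1013/512 | -253/128,-63/32,-31/16,-15/8,-7/4,-3/2,-1,0 } so -2025/1024
g(RRBRRRRRBRBBR) = { -2,-127/64,-507/256,-1013/512 | -2025/1024,-253/128,-63/32,-31/16,-15/8,-7/4,-3/2,-1,0 } so -4051/2048

-4051/2048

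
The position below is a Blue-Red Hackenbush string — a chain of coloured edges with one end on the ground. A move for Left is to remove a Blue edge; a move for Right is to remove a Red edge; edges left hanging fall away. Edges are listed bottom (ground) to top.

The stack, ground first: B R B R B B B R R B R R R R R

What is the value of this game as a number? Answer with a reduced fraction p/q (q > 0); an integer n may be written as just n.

B: Left { 0 }, Right { (no moves) } = simplest 1
BR: Left { 0 }, Right { 1 } = simplest 1/2
BRB: Left { 0; 1/2 }, Right { 1 } = simplest 3/4
BRBR: Left { 0; 1/2 }, Right { 3/4; 1 } = simplest 5/8
BRBRB: Left { 0; 1/2; 5/8 }, Right { 3/4; 1 } = simplest 11/16
BRBRBB: Left { 0; 1/2; 5/8; 11/16 }, Right { 3/4; 1 } = simplest 23/32
BRBRBBB: Left { 0; 1/2; 5/8; 11/16; 23/32 }, Right { 3/4; 1 } = simplest 47/64
BRBRBBBR: Left { 0; 1/2; 5/8; 11/16; 23/32 }, Right { 47/64; 3/4; 1 } = simplest 93/128
BRBRBBBRR: Left { 0; 1/2; 5/8; 11/16; 23/32 }, Right { 93/128; 47/64; 3/4; 1 } = simplest 185/256
BRBRBBBRRB: Left { 0; 1/2; 5/8; 11/16; 23/32; 185/256 }, Right { 93/128; 47/64; 3/4; 1 } = simplest 371/512
BRBRBBBRRBR: Left { 0; 1/2; 5/8; 11/16; 23/32; 185/256 }, Right { 371/512; 93/128; 47/64; 3/4; 1 } = simplest 741/1024
BRBRBBBRRBRR: Left { 0; 1/2; 5/8; 11/16; 23/32; 185/256 }, Right { 741/1024; 371/512; 93/128; 47/64; 3/4; 1 } = simplest 1481/2048
BRBRBBBRRBRRR: Left { 0; 1/2; 5/8; 11/16; 23/32; 185/256 }, Right { 1481/2048; 741/1024; 371/512; 93/128; 47/64; 3/4; 1 } = simplest 2961/4096
BRBRBBBRRBRRRR: Left { 0; 1/2; 5/8; 11/16; 23/32; 185/256 }, Right { 2961/4096; 1481/2048; 741/1024; 371/512; 93/128; 47/64; 3/4; 1 } = simplest 5921/8192
BRBRBBBRRBRRRRR: Left { 0; 1/2; 5/8; 11/16; 23/32; 185/256 }, Right { 5921/8192; 2961/4096; 1481/2048; 741/1024; 371/512; 93/128; 47/64; 3/4; 1 } = simplest 11841/16384

11841/16384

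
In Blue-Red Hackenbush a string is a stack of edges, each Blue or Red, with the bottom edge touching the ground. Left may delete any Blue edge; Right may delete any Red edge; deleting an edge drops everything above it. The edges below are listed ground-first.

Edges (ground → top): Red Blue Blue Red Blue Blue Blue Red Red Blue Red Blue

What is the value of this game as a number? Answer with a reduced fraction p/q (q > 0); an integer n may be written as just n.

Recurse on prefixes of the 12-edge string Red Blue Blue Red Blue Blue Blue Red Red Blue Red Blue:
1 of 12 · R · max L −∞ · min R 0 so -1
2 of 12 · RB · max L -1 · min R 0 so -1/2
3 of 12 · RBB · max L -1/2 · min R 0 so -1/4
4 of 12 · RBBR · max L -1/2 · min R -1/4 so -3/8
5 of 12 · RBBRB · max L -3/8 · min R -1/4 so -5/16
6 of 12 · RBBRBB · max L -5/16 · min R -1/4 so -9/32
7 of 12 · RBBRBBB · max L -9/32 · min R -1/4 so -17/64
8 of 12 · RBBRBBBR · max L -9/32 · min R -17/64 so -35/128
9 of 12 · RBBRBBBRR · max L -9/32 · min R -35/128 so -71/256
10 of 12 · RBBRBBBRRB · max L -71/256 · min R -35/128 so -141/512
11 of 12 · RBBRBBBRRBR · max L -71/256 · min R -141/512 so -283/1024
12 of 12 · RBBRBBBRRBRB · max L -283/1024 · min R -141/512 so -565/2048

-565/2048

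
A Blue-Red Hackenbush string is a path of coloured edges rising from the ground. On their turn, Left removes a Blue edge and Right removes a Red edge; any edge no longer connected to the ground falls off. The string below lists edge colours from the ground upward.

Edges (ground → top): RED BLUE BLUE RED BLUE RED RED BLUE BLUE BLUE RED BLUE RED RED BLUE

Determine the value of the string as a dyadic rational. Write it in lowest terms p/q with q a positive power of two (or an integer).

-5677/16384

1 of 15 · R · max L −∞ · min R 0 so -1
2 of 15 · RB · max L -1 · min R 0 so -1/2
3 of 15 · RBB · max L -1/2 · min R 0 so -1/4
4 of 15 · RBBR · max L -1/2 · min R -1/4 so -3/8
5 of 15 · RBBRB · max L -3/8 · min R -1/4 so -5/16
6 of 15 · RBBRBR · max L -3/8 · min R -5/16 so -11/32
7 of 15 · RBBRBRR · max L -3/8 · min R -11/32 so -23/64
8 of 15 · RBBRBRRB · max L -23/64 · min R -11/32 so -45/128
9 of 15 · RBBRBRRBB · max L -45/128 · min R -11/32 so -89/256
10 of 15 · RBBRBRRBBB · max L -89/256 · min R -11/32 so -177/512
11 of 15 · RBBRBRRBBBR · max L -89/256 · min R -177/512 so -355/1024
12 of 15 · RBBRBRRBBBRB · max L -355/1024 · min R -177/512 so -709/2048
13 of 15 · RBBRBRRBBBRBR · max L -355/1024 · min R -709/2048 so -1419/4096
14 of 15 · RBBRBRRBBBRBRR · max L -355/1024 · min R -1419/4096 so -2839/8192
15 of 15 · RBBRBRRBBBRBRRB · max L -2839/8192 · min R -1419/4096 so -5677/16384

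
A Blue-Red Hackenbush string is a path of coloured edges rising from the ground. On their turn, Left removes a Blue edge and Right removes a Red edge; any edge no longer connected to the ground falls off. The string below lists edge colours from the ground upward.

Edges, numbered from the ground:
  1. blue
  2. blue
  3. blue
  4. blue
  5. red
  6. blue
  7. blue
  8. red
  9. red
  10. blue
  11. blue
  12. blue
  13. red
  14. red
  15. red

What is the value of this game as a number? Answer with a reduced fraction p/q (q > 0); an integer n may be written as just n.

7793/2048

Recurse on prefixes of the 15-edge string blue blue blue blue red blue blue red red blue blue blue red red red:
val(b) = { 0 | (no moves) } — 1
val(bb) = { 0 1 | (no moves) } — 2
val(bbb) = { 0 1 2 | (no moves) } — 3
val(bbbb) = { 0 1 2 3 | (no moves) } — 4
val(bbbbr) = { 0 1 2 3 | 4 } — 7/2
val(bbbbrb) = { 0 1 2 3 7/2 | 4 } — 15/4
val(bbbbrbb) = { 0 1 2 3 7/2 15/4 | 4 } — 31/8
val(bbbbrbbr) = { 0 1 2 3 7/2 15/4 | 31/8 4 } — 61/16
val(bbbbrbbrr) = { 0 1 2 3 7/2 15/4 | 61/16 31/8 4 } — 121/32
val(bbbbrbbrrb) = { 0 1 2 3 7/2 15/4 121/32 | 61/16 31/8 4 } — 243/64
val(bbbbrbbrrbb) = { 0 1 2 3 7/2 15/4 121/32 243/64 | 61/16 31/8 4 } — 487/128
val(bbbbrbbrrbbb) = { 0 1 2 3 7/2 15/4 121/32 243/64 487/128 | 61/16 31/8 4 } — 975/256
val(bbbbrbbrrbbbr) = { 0 1 2 3 7/2 15/4 121/32 243/64 487/128 | 975/256 61/16 31/8 4 } — 1949/512
val(bbbbrbbrrbbbrr) = { 0 1 2 3 7/2 15/4 121/32 243/64 487/128 | 1949/512 975/256 61/16 31/8 4 } — 3897/1024
val(bbbbrbbrrbbbrrr) = { 0 1 2 3 7/2 15/4 121/32 243/64 487/128 | 3897/1024 1949/512 975/256 61/16 31/8 4 } — 7793/2048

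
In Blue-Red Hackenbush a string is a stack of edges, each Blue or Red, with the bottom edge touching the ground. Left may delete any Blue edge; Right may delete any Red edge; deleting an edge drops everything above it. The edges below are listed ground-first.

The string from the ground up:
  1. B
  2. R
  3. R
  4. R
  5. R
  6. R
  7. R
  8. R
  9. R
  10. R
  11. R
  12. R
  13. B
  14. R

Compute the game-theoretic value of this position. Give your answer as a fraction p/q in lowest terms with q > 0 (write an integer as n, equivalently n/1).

5/8192

Build value(s[:k]) for k = 1..14, string s = B R R R R R R R R R R R B R.
value_1 [B]  L=[0]  R=[·]  -> 1
value_2 [BR]  L=[0]  R=[1]  -> 1/2
value_3 [BRR]  L=[0]  R=[1/2 1]  -> 1/4
value_4 [BRRR]  L=[0]  R=[1/4 1/2 1]  -> 1/8
value_5 [BRRRR]  L=[0]  R=[1/8 1/4 1/2 1]  -> 1/16
value_6 [BRRRRR]  L=[0]  R=[1/16 1/8 1/4 1/2 1]  -> 1/32
value_7 [BRRRRRR]  L=[0]  R=[1/32 1/16 1/8 1/4 1/2 1]  -> 1/64
value_8 [BRRRRRRR]  L=[0]  R=[1/64 1/32 1/16 1/8 1/4 1/2 1]  -> 1/128
value_9 [BRRRRRRRR]  L=[0]  R=[1/128 1/64 1/32 1/16 1/8 1/4 1/2 1]  -> 1/256
value_10 [BRRRRRRRRR]  L=[0]  R=[1/256 1/128 1/64 1/32 1/16 1/8 1/4 1/2 1]  -> 1/512
value_11 [BRRRRRRRRRR]  L=[0]  R=[1/512 1/256 1/128 1/64 1/32 1/16 1/8 1/4 1/2 1]  -> 1/1024
value_12 [BRRRRRRRRRRR]  L=[0]  R=[1/1024 1/512 1/256 1/128 1/64 1/32 1/16 1/8 1/4 1/2 1]  -> 1/2048
value_13 [BRRRRRRRRRRRB]  L=[0 1/2048]  R=[1/1024 1/512 1/256 1/128 1/64 1/32 1/16 1/8 1/4 1/2 1]  -> 3/4096
value_14 [BRRRRRRRRRRRBR]  L=[0 1/2048]  R=[3/4096 1/1024 1/512 1/256 1/128 1/64 1/32 1/16 1/8 1/4 1/2 1]  -> 5/8192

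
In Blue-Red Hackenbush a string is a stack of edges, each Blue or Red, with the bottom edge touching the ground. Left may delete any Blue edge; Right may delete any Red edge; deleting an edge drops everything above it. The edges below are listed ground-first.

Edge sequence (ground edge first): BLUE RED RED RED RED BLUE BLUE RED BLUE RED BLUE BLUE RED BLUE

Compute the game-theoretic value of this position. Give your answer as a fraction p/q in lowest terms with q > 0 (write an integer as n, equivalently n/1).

859/8192

Recurse on prefixes of the 14-edge string BLUE RED RED RED RED BLUE BLUE RED BLUE RED BLUE BLUE RED BLUE:
g(B) = { 0 | ∅ } gives 1
g(BR) = { 0 | 1 } gives 1/2
g(BRR) = { 0 | 1/2; 1 } gives 1/4
g(BRRR) = { 0 | 1/4; 1/2; 1 } gives 1/8
g(BRRRR) = { 0 | 1/8; 1/4; 1/2; 1 } gives 1/16
g(BRRRRB) = { 0; 1/16 | 1/8; 1/4; 1/2; 1 } gives 3/32
g(BRRRRBB) = { 0; 1/16; 3/32 | 1/8; 1/4; 1/2; 1 } gives 7/64
g(BRRRRBBR) = { 0; 1/16; 3/32 | 7/64; 1/8; 1/4; 1/2; 1 } gives 13/128
g(BRRRRBBRB) = { 0; 1/16; 3/32; 13/128 | 7/64; 1/8; 1/4; 1/2; 1 } gives 27/256
g(BRRRRBBRBR) = { 0; 1/16; 3/32; 13/128 | 27/256; 7/64; 1/8; 1/4; 1/2; 1 } gives 53/512
g(BRRRRBBRBRB) = { 0; 1/16; 3/32; 13/128; 53/512 | 27/256; 7/64; 1/8; 1/4; 1/2; 1 } gives 107/1024
g(BRRRRBBRBRBB) = { 0; 1/16; 3/32; 13/128; 53/512; 107/1024 | 27/256; 7/64; 1/8; 1/4; 1/2; 1 } gives 215/2048
g(BRRRRBBRBRBBR) = { 0; 1/16; 3/32; 13/128; 53/512; 107/1024 | 215/2048; 27/256; 7/64; 1/8; 1/4; 1/2; 1 } gives 429/4096
g(BRRRRBBRBRBBRB) = { 0; 1/16; 3/32; 13/128; 53/512; 107/1024; 429/4096 | 215/2048; 27/256; 7/64; 1/8; 1/4; 1/2; 1 } gives 859/8192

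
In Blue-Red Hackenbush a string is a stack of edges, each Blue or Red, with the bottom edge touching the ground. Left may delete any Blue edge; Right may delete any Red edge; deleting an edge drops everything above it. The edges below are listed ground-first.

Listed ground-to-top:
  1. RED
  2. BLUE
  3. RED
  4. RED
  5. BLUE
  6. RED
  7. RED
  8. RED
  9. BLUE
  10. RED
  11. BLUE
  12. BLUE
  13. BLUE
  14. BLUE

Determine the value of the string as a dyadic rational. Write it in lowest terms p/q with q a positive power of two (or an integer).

-7073/8192

step 1: add RED to get R; options L={ ∅ } R={ 0 } gives -1
step 2: add BLUE to get RB; options L={ -1 } R={ 0 } gives -1/2
step 3: add RED to get RBR; options L={ -1 } R={ -1/2 0 } gives -3/4
step 4: add RED to get RBRR; options L={ -1 } R={ -3/4 -1/2 0 } gives -7/8
step 5: add BLUE to get RBRRB; options L={ -1 -7/8 } R={ -3/4 -1/2 0 } gives -13/16
step 6: add RED to get RBRRBR; options L={ -1 -7/8 } R={ -13/16 -3/4 -1/2 0 } gives -27/32
step 7: add RED to get RBRRBRR; options L={ -1 -7/8 } R={ -27/32 -13/16 -3/4 -1/2 0 } gives -55/64
step 8: add RED to get RBRRBRRR; options L={ -1 -7/8 } R={ -55/64 -27/32 -13/16 -3/4 -1/2 0 } gives -111/128
step 9: add BLUE to get RBRRBRRRB; options L={ -1 -7/8 -111/128 } R={ -55/64 -27/32 -13/16 -3/4 -1/2 0 } gives -221/256
step 10: add RED to get RBRRBRRRBR; options L={ -1 -7/8 -111/128 } R={ -221/256 -55/64 -27/32 -13/16 -3/4 -1/2 0 } gives -443/512
step 11: add BLUE to get RBRRBRRRBRB; options L={ -1 -7/8 -111/128 -443/512 } R={ -221/256 -55/64 -27/32 -13/16 -3/4 -1/2 0 } gives -885/1024
step 12: add BLUE to get RBRRBRRRBRBB; options L={ -1 -7/8 -111/128 -443/512 -885/1024 } R={ -221/256 -55/64 -27/32 -13/16 -3/4 -1/2 0 } gives -1769/2048
step 13: add BLUE to get RBRRBRRRBRBBB; options L={ -1 -7/8 -111/128 -443/512 -885/1024 -1769/2048 } R={ -221/256 -55/64 -27/32 -13/16 -3/4 -1/2 0 } gives -3537/4096
step 14: add BLUE to get RBRRBRRRBRBBBB; options L={ -1 -7/8 -111/128 -443/512 -885/1024 -1769/2048 -3537/4096 } R={ -221/256 -55/64 -27/32 -13/16 -3/4 -1/2 0 } gives -7073/8192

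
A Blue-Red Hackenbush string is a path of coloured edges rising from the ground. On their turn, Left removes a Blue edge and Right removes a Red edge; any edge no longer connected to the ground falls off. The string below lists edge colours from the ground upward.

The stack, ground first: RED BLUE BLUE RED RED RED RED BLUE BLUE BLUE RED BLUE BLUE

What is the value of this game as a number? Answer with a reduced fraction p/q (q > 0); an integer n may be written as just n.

1 of 13 · R · max L −∞ · min R 0 gives -1
2 of 13 · RB · max L -1 · min R 0 gives -1/2
3 of 13 · RBB · max L -1/2 · min R 0 gives -1/4
4 of 13 · RBBR · max L -1/2 · min R -1/4 gives -3/8
5 of 13 · RBBRR · max L -1/2 · min R -3/8 gives -7/16
6 of 13 · RBBRRR · max L -1/2 · min R -7/16 gives -15/32
7 of 13 · RBBRRRR · max L -1/2 · min R -15/32 gives -31/64
8 of 13 · RBBRRRRB · max L -31/64 · min R -15/32 gives -61/128
9 of 13 · RBBRRRRBB · max L -61/128 · min R -15/32 gives -121/256
10 of 13 · RBBRRRRBBB · max L -121/256 · min R -15/32 gives -241/512
11 of 13 · RBBRRRRBBBR · max L -121/256 · min R -241/512 gives -483/1024
12 of 13 · RBBRRRRBBBRB · max L -483/1024 · min R -241/512 gives -965/2048
13 of 13 · RBBRRRRBBBRBB · max L -965/2048 · min R -241/512 gives -1929/4096

-1929/4096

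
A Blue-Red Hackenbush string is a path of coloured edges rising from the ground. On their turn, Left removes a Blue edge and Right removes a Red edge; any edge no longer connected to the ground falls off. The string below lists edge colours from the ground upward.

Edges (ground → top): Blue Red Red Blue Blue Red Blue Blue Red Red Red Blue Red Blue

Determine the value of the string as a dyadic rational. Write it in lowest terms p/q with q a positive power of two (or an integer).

3467/8192

Recurse on prefixes of the 14-edge string Blue Red Red Blue Blue Red Blue Blue Red Red Red Blue Red Blue:
1 of 14 · B · max L 0 · min R +∞ ⇒ 1
2 of 14 · BR · max L 0 · min R 1 ⇒ 1/2
3 of 14 · BRR · max L 0 · min R 1/2 ⇒ 1/4
4 of 14 · BRRB · max L 1/4 · min R 1/2 ⇒ 3/8
5 of 14 · BRRBB · max L 3/8 · min R 1/2 ⇒ 7/16
6 of 14 · BRRBBR · max L 3/8 · min R 7/16 ⇒ 13/32
7 of 14 · BRRBBRB · max L 13/32 · min R 7/16 ⇒ 27/64
8 of 14 · BRRBBRBB · max L 27/64 · min R 7/16 ⇒ 55/128
9 of 14 · BRRBBRBBR · max L 27/64 · min R 55/128 ⇒ 109/256
10 of 14 · BRRBBRBBRR · max L 27/64 · min R 109/256 ⇒ 217/512
11 of 14 · BRRBBRBBRRR · max L 27/64 · min R 217/512 ⇒ 433/1024
12 of 14 · BRRBBRBBRRRB · max L 433/1024 · min R 217/512 ⇒ 867/2048
13 of 14 · BRRBBRBBRRRBR · max L 433/1024 · min R 867/2048 ⇒ 1733/4096
14 of 14 · BRRBBRBBRRRBRB · max L 1733/4096 · min R 867/2048 ⇒ 3467/8192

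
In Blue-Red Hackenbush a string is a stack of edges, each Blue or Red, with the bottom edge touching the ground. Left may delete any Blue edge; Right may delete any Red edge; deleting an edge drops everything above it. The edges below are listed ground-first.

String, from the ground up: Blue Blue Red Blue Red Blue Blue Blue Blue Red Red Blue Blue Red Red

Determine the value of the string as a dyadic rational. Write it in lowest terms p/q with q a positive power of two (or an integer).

edge 1 of 15 (Blue): { 0 | none } -> 1
edge 2 of 15 (Blue): { 0; 1 | none } -> 2
edge 3 of 15 (Red): { 0; 1 | 2 } -> 3/2
edge 4 of 15 (Blue): { 0; 1; 3/2 | 2 } -> 7/4
edge 5 of 15 (Red): { 0; 1; 3/2 | 7/4; 2 } -> 13/8
edge 6 of 15 (Blue): { 0; 1; 3/2; 13/8 | 7/4; 2 } -> 27/16
edge 7 of 15 (Blue): { 0; 1; 3/2; 13/8; 27/16 | 7/4; 2 } -> 55/32
edge 8 of 15 (Blue): { 0; 1; 3/2; 13/8; 27/16; 55/32 | 7/4; 2 } -> 111/64
edge 9 of 15 (Blue): { 0; 1; 3/2; 13/8; 27/16; 55/32; 111/64 | 7/4; 2 } -> 223/128
edge 10 of 15 (Red): { 0; 1; 3/2; 13/8; 27/16; 55/32; 111/64 | 223/128; 7/4; 2 } -> 445/256
edge 11 of 15 (Red): { 0; 1; 3/2; 13/8; 27/16; 55/32; 111/64 | 445/256; 223/128; 7/4; 2 } -> 889/512
edge 12 of 15 (Blue): { 0; 1; 3/2; 13/8; 27/16; 55/32; 111/64; 889/512 | 445/256; 223/128; 7/4; 2 } -> 1779/1024
edge 13 of 15 (Blue): { 0; 1; 3/2; 13/8; 27/16; 55/32; 111/64; 889/512; 1779/1024 | 445/256; 223/128; 7/4; 2 } -> 3559/2048
edge 14 of 15 (Red): { 0; 1; 3/2; 13/8; 27/16; 55/32; 111/64; 889/512; 1779/1024 | 3559/2048; 445/256; 223/128; 7/4; 2 } -> 7117/4096
edge 15 of 15 (Red): { 0; 1; 3/2; 13/8; 27/16; 55/32; 111/64; 889/512; 1779/1024 | 7117/4096; 3559/2048; 445/256; 223/128; 7/4; 2 } -> 14233/8192

14233/8192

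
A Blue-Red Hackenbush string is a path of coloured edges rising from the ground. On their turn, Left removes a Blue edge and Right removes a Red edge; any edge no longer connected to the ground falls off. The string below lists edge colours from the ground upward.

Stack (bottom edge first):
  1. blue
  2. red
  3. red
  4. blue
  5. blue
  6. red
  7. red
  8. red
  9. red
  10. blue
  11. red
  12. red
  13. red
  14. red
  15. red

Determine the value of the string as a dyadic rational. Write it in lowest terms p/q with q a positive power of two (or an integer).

Prefix values for blue red red blue blue red red red red blue red red red red red via {L|R} + simplicity:
step 1: add blue to get b; options L={ 0 } R={ none } so 1
step 2: add red to get br; options L={ 0 } R={ 1 } so 1/2
step 3: add red to get brr; options L={ 0 } R={ 1/2; 1 } so 1/4
step 4: add blue to get brrb; options L={ 0; 1/4 } R={ 1/2; 1 } so 3/8
step 5: add blue to get brrbb; options L={ 0; 1/4; 3/8 } R={ 1/2; 1 } so 7/16
step 6: add red to get brrbbr; options L={ 0; 1/4; 3/8 } R={ 7/16; 1/2; 1 } so 13/32
step 7: add red to get brrbbrr; options L={ 0; 1/4; 3/8 } R={ 13/32; 7/16; 1/2; 1 } so 25/64
step 8: add red to get brrbbrrr; options L={ 0; 1/4; 3/8 } R={ 25/64; 13/32; 7/16; 1/2; 1 } so 49/128
step 9: add red to get brrbbrrrr; options L={ 0; 1/4; 3/8 } R={ 49/128; 25/64; 13/32; 7/16; 1/2; 1 } so 97/256
step 10: add blue to get brrbbrrrrb; options L={ 0; 1/4; 3/8; 97/256 } R={ 49/128; 25/64; 13/32; 7/16; 1/2; 1 } so 195/512
step 11: add red to get brrbbrrrrbr; options L={ 0; 1/4; 3/8; 97/256 } R={ 195/512; 49/128; 25/64; 13/32; 7/16; 1/2; 1 } so 389/1024
step 12: add red to get brrbbrrrrbrr; options L={ 0; 1/4; 3/8; 97/256 } R={ 389/1024; 195/512; 49/128; 25/64; 13/32; 7/16; 1/2; 1 } so 777/2048
step 13: add red to get brrbbrrrrbrrr; options L={ 0; 1/4; 3/8; 97/256 } R={ 777/2048; 389/1024; 195/512; 49/128; 25/64; 13/32; 7/16; 1/2; 1 } so 1553/4096
step 14: add red to get brrbbrrrrbrrrr; options L={ 0; 1/4; 3/8; 97/256 } R={ 1553/4096; 777/2048; 389/1024; 195/512; 49/128; 25/64; 13/32; 7/16; 1/2; 1 } so 3105/8192
step 15: add red to get brrbbrrrrbrrrrr; options L={ 0; 1/4; 3/8; 97/256 } R={ 3105/8192; 1553/4096; 777/2048; 389/1024; 195/512; 49/128; 25/64; 13/32; 7/16; 1/2; 1 } so 6209/16384

6209/16384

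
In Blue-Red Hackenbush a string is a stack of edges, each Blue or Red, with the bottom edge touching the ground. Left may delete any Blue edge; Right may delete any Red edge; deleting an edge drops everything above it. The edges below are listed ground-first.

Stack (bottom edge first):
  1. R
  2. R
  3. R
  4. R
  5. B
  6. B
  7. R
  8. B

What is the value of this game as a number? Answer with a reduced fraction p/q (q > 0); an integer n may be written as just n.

-53/16

Recurse on prefixes of the 8-edge string R R R R B B R B:
1 of 8 · R · max L −∞ · min R 0 gives -1
2 of 8 · RR · max L −∞ · min R -1 gives -2
3 of 8 · RRR · max L −∞ · min R -2 gives -3
4 of 8 · RRRR · max L −∞ · min R -3 gives -4
5 of 8 · RRRRB · max L -4 · min R -3 gives -7/2
6 of 8 · RRRRBB · max L -7/2 · min R -3 gives -13/4
7 of 8 · RRRRBBR · max L -7/2 · min R -13/4 gives -27/8
8 of 8 · RRRRBBRB · max L -27/8 · min R -13/4 gives -53/16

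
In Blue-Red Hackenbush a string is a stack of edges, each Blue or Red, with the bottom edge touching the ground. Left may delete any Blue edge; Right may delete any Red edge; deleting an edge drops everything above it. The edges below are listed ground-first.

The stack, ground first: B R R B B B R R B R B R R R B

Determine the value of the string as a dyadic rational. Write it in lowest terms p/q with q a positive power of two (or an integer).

Prefix values for B R R B B B R R B R B R R R B via {L|R} + simplicity:
step 1: add B to get B; options L={ 0 } R={ · } ⇒ 1
step 2: add R to get BR; options L={ 0 } R={ 1 } ⇒ 1/2
step 3: add R to get BRR; options L={ 0 } R={ 1/2, 1 } ⇒ 1/4
step 4: add B to get BRRB; options L={ 0, 1/4 } R={ 1/2, 1 } ⇒ 3/8
step 5: add B to get BRRBB; options L={ 0, 1/4, 3/8 } R={ 1/2, 1 } ⇒ 7/16
step 6: add B to get BRRBBB; options L={ 0, 1/4, 3/8, 7/16 } R={ 1/2, 1 } ⇒ 15/32
step 7: add R to get BRRBBBR; options L={ 0, 1/4, 3/8, 7/16 } R={ 15/32, 1/2, 1 } ⇒ 29/64
step 8: add R to get BRRBBBRR; options L={ 0, 1/4, 3/8, 7/16 } R={ 29/64, 15/32, 1/2, 1 } ⇒ 57/128
step 9: add B to get BRRBBBRRB; options L={ 0, 1/4, 3/8, 7/16, 57/128 } R={ 29/64, 15/32, 1/2, 1 } ⇒ 115/256
step 10: add R to get BRRBBBRRBR; options L={ 0, 1/4, 3/8, 7/16, 57/128 } R={ 115/256, 29/64, 15/32, 1/2, 1 } ⇒ 229/512
step 11: add B to get BRRBBBRRBRB; options L={ 0, 1/4, 3/8, 7/16, 57/128, 229/512 } R={ 115/256, 29/64, 15/32, 1/2, 1 } ⇒ 459/1024
step 12: add R to get BRRBBBRRBRBR; options L={ 0, 1/4, 3/8, 7/16, 57/128, 229/512 } R={ 459/1024, 115/256, 29/64, 15/32, 1/2, 1 } ⇒ 917/2048
step 13: add R to get BRRBBBRRBRBRR; options L={ 0, 1/4, 3/8, 7/16, 57/128, 229/512 } R={ 917/2048, 459/1024, 115/256, 29/64, 15/32, 1/2, 1 } ⇒ 1833/4096
step 14: add R to get BRRBBBRRBRBRRR; options L={ 0, 1/4, 3/8, 7/16, 57/128, 229/512 } R={ 1833/4096, 917/2048, 459/1024, 115/256, 29/64, 15/32, 1/2, 1 } ⇒ 3665/8192
step 15: add B to get BRRBBBRRBRBRRRB; options L={ 0, 1/4, 3/8, 7/16, 57/128, 229/512, 3665/8192 } R={ 1833/4096, 917/2048, 459/1024, 115/256, 29/64, 15/32, 1/2, 1 } ⇒ 7331/16384

7331/16384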